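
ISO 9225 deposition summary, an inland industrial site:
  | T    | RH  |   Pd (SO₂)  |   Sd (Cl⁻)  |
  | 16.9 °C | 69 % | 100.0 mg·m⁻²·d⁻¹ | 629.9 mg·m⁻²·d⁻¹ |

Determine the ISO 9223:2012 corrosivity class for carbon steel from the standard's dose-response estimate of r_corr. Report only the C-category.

carbon steel: T>10 °C ⇒ hinge -0.054·(16.9−10) = -0.3726
  SO₂ term: 1.77·100.0^0.52·exp(0.02·69-0.3726) = 53.15
  Sd branch = 0.102·Sd^0.62·e^(0.033·RH+0.04·T) = 106.3 μm/a
  r_corr = 53.15 + 106.3 = 159.5 μm/a
Category bounds: 80…200 μm/a bracket r_corr ⇒ C5

C5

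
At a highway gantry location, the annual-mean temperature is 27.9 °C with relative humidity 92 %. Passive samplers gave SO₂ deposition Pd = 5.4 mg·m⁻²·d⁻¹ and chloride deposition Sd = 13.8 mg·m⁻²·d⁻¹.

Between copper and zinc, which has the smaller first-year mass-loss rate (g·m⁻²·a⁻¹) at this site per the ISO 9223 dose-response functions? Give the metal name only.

zinc

copper: f(T) = -0.080·(T−10) [T>10 °C] = -1.4320
  sulphur-dioxide contribution → 0.4468 μm/a
  chloride contribution → 2.242 μm/a
  total first-year rate 2.689 μm/a
  mass loss = 2.689 μm/a × 8.96 g/cm³ = 24.09 g·m⁻²·a⁻¹
zinc: f(T) = -0.071·(T−10) [T>10 °C] = -1.2709
  sulphur-dioxide contribution → 0.5234 μm/a
  chloride contribution → 1.747 μm/a
  ⇒ r_corr(zinc) = 2.271 μm/a
  mass loss = 2.271 μm/a × 7.14 g/cm³ = 16.21 g·m⁻²·a⁻¹
Ordering by g·m⁻²·a⁻¹: copper (24.1) > zinc (16.2)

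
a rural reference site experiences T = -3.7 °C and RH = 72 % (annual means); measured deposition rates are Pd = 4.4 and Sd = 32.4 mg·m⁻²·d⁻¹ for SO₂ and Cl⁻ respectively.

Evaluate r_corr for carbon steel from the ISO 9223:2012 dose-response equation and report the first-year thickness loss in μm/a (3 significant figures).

r_corr = 10.2 μm/a

carbon steel: temperature factor f = +0.150·(-13.7) = -2.0550
  Pd branch = 1.77·Pd^0.52·e^(0.02·RH+f) = 2.068 μm/a
  Cl⁻ term: 0.102·32.4^0.62·exp(0.033·72+0.04·-3.7) = 8.18
  r_corr = 2.068 + 8.18 = 10.25 μm/a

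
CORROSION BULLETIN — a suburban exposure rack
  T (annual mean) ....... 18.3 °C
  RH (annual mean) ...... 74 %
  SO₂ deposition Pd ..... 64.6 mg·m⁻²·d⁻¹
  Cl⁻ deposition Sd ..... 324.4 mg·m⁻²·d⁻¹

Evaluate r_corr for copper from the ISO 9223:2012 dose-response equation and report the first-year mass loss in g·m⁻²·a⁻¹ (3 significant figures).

copper: f(T) = -0.080·(T−10) [T>10 °C] = -0.6640
  Pd branch = 0.0053·Pd^0.26·e^(0.059·RH+f) = 0.6349 μm/a
  Sd branch = 0.01025·Sd^0.27·e^(0.036·RH+0.049·T) = 1.718 μm/a
  r_corr = 0.6349 + 1.718 = 2.353 μm/a
Convert to mass loss: 2.353 μm/a × 8.96 g/cm³ = 21.08 g·m⁻²·a⁻¹

r_corr = 21.1 g·m⁻²·a⁻¹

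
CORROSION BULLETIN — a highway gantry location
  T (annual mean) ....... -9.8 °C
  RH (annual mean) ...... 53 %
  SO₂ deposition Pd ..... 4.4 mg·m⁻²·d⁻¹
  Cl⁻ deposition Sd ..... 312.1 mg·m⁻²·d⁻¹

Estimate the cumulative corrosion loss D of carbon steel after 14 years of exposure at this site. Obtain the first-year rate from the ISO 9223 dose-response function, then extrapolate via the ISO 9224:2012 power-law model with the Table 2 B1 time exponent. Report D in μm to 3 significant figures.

D(14) = 57.7 μm

carbon steel: f(T) = +0.150·(T−10) [T≤10 °C] = -2.9700
  SO₂ term: 1.77·4.4^0.52·exp(0.02·53-2.9700) = 0.5663
  Cl⁻ term: 0.102·312.1^0.62·exp(0.033·53+0.04·-9.8) = 13.94
  sum: 0.5663 + 13.94 → r_corr = 14.51 μm/a
ISO 9224: D(t) = r_corr · t^b with b = 0.523 (carbon steel, B1)
  D(14) = 14.51 × 14^0.523 = 14.51 × 3.976 = 57.69 μm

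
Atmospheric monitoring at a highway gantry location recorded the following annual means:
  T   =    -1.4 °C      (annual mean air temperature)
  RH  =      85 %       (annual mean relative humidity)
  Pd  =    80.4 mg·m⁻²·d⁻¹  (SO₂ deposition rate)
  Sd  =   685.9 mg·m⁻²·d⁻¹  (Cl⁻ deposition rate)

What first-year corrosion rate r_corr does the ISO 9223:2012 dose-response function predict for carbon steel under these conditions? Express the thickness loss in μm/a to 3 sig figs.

carbon steel: f(T) = +0.150·(T−10) [T≤10 °C] = -1.7100
  SO₂ term: 1.77·80.4^0.52·exp(0.02·85-1.7100) = 17.15
  Cl⁻ term: 0.102·685.9^0.62·exp(0.033·85+0.04·-1.4) = 91.4
  sum: 17.15 + 91.4 → r_corr = 108.6 μm/a

r_corr = 109 μm/a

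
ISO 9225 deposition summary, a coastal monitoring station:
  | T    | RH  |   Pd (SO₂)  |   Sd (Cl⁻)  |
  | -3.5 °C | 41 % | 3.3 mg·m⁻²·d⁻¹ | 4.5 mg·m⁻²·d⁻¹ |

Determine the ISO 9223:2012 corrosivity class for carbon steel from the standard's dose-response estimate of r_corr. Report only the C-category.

carbon steel: temperature factor f = +0.150·(-13.5) = -2.0250
  sulphur-dioxide contribution → 0.9869 μm/a
  chloride contribution → 0.8717 μm/a
  total first-year rate 1.859 μm/a
ISO 9223 Table 2 (carbon steel): 1.3 < 1.86 ≤ 25 μm/a ⇒ C2

C2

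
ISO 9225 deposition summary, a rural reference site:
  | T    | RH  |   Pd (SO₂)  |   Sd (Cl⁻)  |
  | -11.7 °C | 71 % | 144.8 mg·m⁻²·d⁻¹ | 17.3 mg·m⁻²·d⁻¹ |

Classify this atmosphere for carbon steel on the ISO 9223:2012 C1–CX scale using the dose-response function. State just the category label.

carbon steel: f(T) = +0.150·(T−10) [T≤10 °C] = -3.2550
  Pd branch = 1.77·Pd^0.52·e^(0.02·RH+f) = 3.755 μm/a
  Sd branch = 0.102·Sd^0.62·e^(0.033·RH+0.04·T) = 3.895 μm/a
  sum: 3.755 + 3.895 → r_corr = 7.65 μm/a
7.65 μm/a falls in (1.3, 25] for carbon steel → category C2

C2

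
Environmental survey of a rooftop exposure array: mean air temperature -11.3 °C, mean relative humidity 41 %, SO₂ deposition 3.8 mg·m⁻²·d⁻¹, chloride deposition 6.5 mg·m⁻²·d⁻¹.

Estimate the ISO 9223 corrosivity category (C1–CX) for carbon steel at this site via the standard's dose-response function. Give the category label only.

C1

carbon steel: f(T) = +0.150·(T−10) [T≤10 °C] = -3.1950
  Pd branch = 1.77·Pd^0.52·e^(0.02·RH+f) = 0.3296 μm/a
  Sd branch = 0.102·Sd^0.62·e^(0.033·RH+0.04·T) = 0.8015 μm/a
  sum: 0.3296 + 0.8015 → r_corr = 1.131 μm/a
1.13 μm/a falls in (0, 1.3] for carbon steel → category C1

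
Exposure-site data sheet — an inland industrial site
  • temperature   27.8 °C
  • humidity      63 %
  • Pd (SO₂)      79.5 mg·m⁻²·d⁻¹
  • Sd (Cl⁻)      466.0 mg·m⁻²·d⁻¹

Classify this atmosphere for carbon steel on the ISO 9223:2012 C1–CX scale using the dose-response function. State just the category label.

carbon steel: f(T) = -0.054·(T−10) [T>10 °C] = -0.9612
  sulphur-dioxide contribution → 23.22 μm/a
  chloride contribution → 111.9 μm/a
  ⇒ r_corr(carbon steel) = 135.1 μm/a
ISO 9223 Table 2 (carbon steel): 80 < 135 ≤ 200 μm/a ⇒ C5

C5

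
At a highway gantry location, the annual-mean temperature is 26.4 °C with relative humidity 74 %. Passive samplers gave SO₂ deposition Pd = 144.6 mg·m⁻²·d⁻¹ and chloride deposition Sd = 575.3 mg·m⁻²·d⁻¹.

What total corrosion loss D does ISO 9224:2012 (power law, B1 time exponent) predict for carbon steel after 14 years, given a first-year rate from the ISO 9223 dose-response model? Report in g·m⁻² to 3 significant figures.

D(14) = 6.74e+03 g·m⁻²

carbon steel: temperature factor f = -0.054·(16.4) = -0.8856
  Pd branch = 1.77·Pd^0.52·e^(0.02·RH+f) = 42.6 μm/a
  Cl⁻ term: 0.102·575.3^0.62·exp(0.033·74+0.04·26.4) = 173.3
  r_corr = 42.6 + 173.3 = 215.9 μm/a
Long-term exponent b (ISO 9224 Table 2, B1) = 0.523
  D(14) = 215.9 × 14^0.523 = 215.9 × 3.976 = 858.5 μm
  Mass loss = 858.5 μm × 7.85 g/cm³ = 6739 g·m⁻²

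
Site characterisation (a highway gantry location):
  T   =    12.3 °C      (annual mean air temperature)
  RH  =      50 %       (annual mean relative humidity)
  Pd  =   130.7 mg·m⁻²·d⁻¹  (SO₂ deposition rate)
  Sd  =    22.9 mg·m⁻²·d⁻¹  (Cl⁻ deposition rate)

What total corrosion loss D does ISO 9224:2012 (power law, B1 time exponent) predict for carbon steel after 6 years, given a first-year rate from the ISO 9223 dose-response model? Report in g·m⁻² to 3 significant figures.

D(6) = 1.19e+03 g·m⁻²

carbon steel: temperature factor f = -0.054·(2.3) = -0.1242
  Pd branch = 1.77·Pd^0.52·e^(0.02·RH+f) = 53.55 μm/a
  Sd branch = 0.102·Sd^0.62·e^(0.033·RH+0.04·T) = 6.053 μm/a
  sum: 53.55 + 6.053 → r_corr = 59.61 μm/a
ISO 9224: D(t) = r_corr · t^b with b = 0.523 (carbon steel, B1)
  D(6) = 59.61 × 6^0.523 = 59.61 × 2.553 = 152.1 μm
  Mass loss = 152.1 μm × 7.85 g/cm³ = 1194 g·m⁻²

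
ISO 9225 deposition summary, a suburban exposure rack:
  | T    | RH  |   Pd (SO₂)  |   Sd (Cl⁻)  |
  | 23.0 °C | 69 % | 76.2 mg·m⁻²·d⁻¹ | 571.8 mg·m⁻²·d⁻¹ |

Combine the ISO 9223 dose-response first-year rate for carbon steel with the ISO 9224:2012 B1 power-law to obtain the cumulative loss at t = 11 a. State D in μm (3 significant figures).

D(11) = 564 μm

carbon steel: f(T) = -0.054·(T−10) [T>10 °C] = -0.7020
  sulphur-dioxide contribution → 33.19 μm/a
  chloride contribution → 127.8 μm/a
  total first-year rate 161 μm/a
ISO 9224: D(t) = r_corr · t^b with b = 0.523 (carbon steel, B1)
  D(11) = 161 × 11^0.523 = 161 × 3.505 = 564.2 μm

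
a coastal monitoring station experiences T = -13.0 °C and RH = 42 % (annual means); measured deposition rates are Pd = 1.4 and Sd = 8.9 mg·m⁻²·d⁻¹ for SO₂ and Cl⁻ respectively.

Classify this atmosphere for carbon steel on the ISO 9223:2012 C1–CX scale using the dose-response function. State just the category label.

carbon steel: f(T) = +0.150·(T−10) [T≤10 °C] = -3.4500
  sulphur-dioxide contribution → 0.155 μm/a
  chloride contribution → 0.9404 μm/a
  ⇒ r_corr(carbon steel) = 1.095 μm/a
ISO 9223 Table 2 (carbon steel): 0 < 1.1 ≤ 1.3 μm/a ⇒ C1

C1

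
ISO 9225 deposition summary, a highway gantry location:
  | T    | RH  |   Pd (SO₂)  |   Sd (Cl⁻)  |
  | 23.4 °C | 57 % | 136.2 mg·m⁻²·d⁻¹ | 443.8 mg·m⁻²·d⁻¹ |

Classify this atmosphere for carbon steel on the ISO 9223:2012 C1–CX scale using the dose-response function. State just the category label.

carbon steel: T>10 °C ⇒ hinge -0.054·(23.4−10) = -0.7236
  SO₂ term: 1.77·136.2^0.52·exp(0.02·57-0.7236) = 34.56
  Cl⁻ term: 0.102·443.8^0.62·exp(0.033·57+0.04·23.4) = 74.69
  sum: 34.56 + 74.69 → r_corr = 109.3 μm/a
109 μm/a falls in (80, 200] for carbon steel → category C5

C5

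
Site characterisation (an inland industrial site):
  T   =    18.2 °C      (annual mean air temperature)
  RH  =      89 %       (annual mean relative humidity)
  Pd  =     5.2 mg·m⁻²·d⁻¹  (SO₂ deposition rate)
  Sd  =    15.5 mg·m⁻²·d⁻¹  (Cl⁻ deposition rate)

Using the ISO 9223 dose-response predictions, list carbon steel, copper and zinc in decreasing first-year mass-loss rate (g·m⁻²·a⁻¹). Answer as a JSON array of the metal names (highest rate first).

carbon steel: temperature factor f = -0.054·(8.2) = -0.4428
  sulphur-dioxide contribution → 15.89 μm/a
  chloride contribution → 21.79 μm/a
  ⇒ r_corr(carbon steel) = 37.68 μm/a
  mass loss = 37.68 μm/a × 7.85 g/cm³ = 295.8 g·m⁻²·a⁻¹
copper: T>10 °C ⇒ hinge -0.080·(18.2−10) = -0.6560
  sulphur-dioxide contribution → 0.8054 μm/a
  chloride contribution → 1.291 μm/a
  ⇒ r_corr(copper) = 2.096 μm/a
  mass loss = 2.096 μm/a × 8.96 g/cm³ = 18.78 g·m⁻²·a⁻¹
zinc: temperature factor f = -0.071·(8.2) = -0.5822
  sulphur-dioxide contribution → 0.8929 μm/a
  chloride contribution → 0.7991 μm/a
  total first-year rate 1.692 μm/a
  mass loss = 1.692 μm/a × 7.14 g/cm³ = 12.08 g·m⁻²·a⁻¹
Ordering by g·m⁻²·a⁻¹: carbon steel (296) > copper (18.8) > zinc (12.1)

["carbon steel", "copper", "zinc"]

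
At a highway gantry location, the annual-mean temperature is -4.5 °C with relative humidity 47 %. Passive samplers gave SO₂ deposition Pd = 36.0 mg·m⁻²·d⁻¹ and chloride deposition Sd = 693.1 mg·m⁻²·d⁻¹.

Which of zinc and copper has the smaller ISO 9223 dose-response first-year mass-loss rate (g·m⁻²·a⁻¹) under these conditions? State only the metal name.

copper

zinc: temperature factor f = +0.038·(-14.5) = -0.5510
  Pd branch = 0.0129·Pd^0.44·e^(0.046·RH+f) = 0.3126 μm/a
  Sd branch = 0.0175·Sd^0.57·e^(0.008·RH+0.085·T) = 0.7236 μm/a
  sum: 0.3126 + 0.7236 → r_corr = 1.036 μm/a
  mass loss = 1.036 μm/a × 7.14 g/cm³ = 7.398 g·m⁻²·a⁻¹
copper: temperature factor f = +0.126·(-14.5) = -1.8270
  Pd branch = 0.0053·Pd^0.26·e^(0.059·RH+f) = 0.03465 μm/a
  Sd branch = 0.01025·Sd^0.27·e^(0.036·RH+0.049·T) = 0.2611 μm/a
  sum: 0.03465 + 0.2611 → r_corr = 0.2958 μm/a
  mass loss = 0.2958 μm/a × 8.96 g/cm³ = 2.65 g·m⁻²·a⁻¹
Ordering by g·m⁻²·a⁻¹: zinc (7.4) > copper (2.65)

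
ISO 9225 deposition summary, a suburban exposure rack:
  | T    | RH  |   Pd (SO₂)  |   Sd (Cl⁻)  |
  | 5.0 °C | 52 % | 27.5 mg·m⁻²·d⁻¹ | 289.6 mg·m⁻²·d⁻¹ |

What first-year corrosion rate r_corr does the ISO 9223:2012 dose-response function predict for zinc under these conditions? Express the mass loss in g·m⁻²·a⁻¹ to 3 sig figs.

zinc: temperature factor f = +0.038·(-5.0) = -0.1900
  Pd branch = 0.0129·Pd^0.44·e^(0.046·RH+f) = 0.5014 μm/a
  Sd branch = 0.0175·Sd^0.57·e^(0.008·RH+0.085·T) = 1.027 μm/a
  sum: 0.5014 + 1.027 → r_corr = 1.528 μm/a
Convert to mass loss: 1.528 μm/a × 7.14 g/cm³ = 10.91 g·m⁻²·a⁻¹

r_corr = 10.9 g·m⁻²·a⁻¹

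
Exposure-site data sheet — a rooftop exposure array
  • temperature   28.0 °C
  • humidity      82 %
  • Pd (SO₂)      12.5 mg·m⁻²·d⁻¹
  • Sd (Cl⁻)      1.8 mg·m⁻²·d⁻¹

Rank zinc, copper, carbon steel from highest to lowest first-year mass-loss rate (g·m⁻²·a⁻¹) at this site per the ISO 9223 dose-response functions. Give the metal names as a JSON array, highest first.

zinc: temperature factor f = -0.071·(18.0) = -1.2780
  sulphur-dioxide contribution → 0.4746 μm/a
  chloride contribution → 0.5094 μm/a
  total first-year rate 0.984 μm/a
  mass loss = 0.984 μm/a × 7.14 g/cm³ = 7.026 g·m⁻²·a⁻¹
copper: f(T) = -0.080·(T−10) [T>10 °C] = -1.4400
  sulphur-dioxide contribution → 0.3056 μm/a
  chloride contribution → 0.9069 μm/a
  ⇒ r_corr(copper) = 1.212 μm/a
  mass loss = 1.212 μm/a × 8.96 g/cm³ = 10.86 g·m⁻²·a⁻¹
carbon steel: temperature factor f = -0.054·(18.0) = -0.9720
  sulphur-dioxide contribution → 12.84 μm/a
  chloride contribution → 6.737 μm/a
  total first-year rate 19.57 μm/a
  mass loss = 19.57 μm/a × 7.85 g/cm³ = 153.7 g·m⁻²·a⁻¹
Ordering by g·m⁻²·a⁻¹: carbon steel (154) > copper (10.9) > zinc (7.03)

["carbon steel", "copper", "zinc"]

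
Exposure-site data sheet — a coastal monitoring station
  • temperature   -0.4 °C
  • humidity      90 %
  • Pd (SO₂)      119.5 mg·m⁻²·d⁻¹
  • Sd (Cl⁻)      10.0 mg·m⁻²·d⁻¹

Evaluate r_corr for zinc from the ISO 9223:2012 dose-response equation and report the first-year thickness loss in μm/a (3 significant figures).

zinc: T≤10 °C ⇒ hinge +0.038·(-0.4−10) = -0.3952
  Pd branch = 0.0129·Pd^0.44·e^(0.046·RH+f) = 4.477 μm/a
  Cl⁻ term: 0.0175·10.0^0.57·exp(0.008·90+0.085·-0.4) = 0.1291
  sum: 4.477 + 0.1291 → r_corr = 4.606 μm/a

r_corr = 4.61 μm/a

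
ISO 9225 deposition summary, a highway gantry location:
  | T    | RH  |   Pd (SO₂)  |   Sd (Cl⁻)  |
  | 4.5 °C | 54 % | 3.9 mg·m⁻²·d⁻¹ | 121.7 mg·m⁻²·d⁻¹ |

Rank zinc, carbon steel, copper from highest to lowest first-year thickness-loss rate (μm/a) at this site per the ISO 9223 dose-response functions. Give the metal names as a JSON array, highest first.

zinc: temperature factor f = +0.038·(-5.5) = -0.2090
  sulphur-dioxide contribution → 0.2284 μm/a
  chloride contribution → 0.6101 μm/a
  ⇒ r_corr(zinc) = 0.8385 μm/a
carbon steel: temperature factor f = +0.150·(-5.5) = -0.8250
  sulphur-dioxide contribution → 4.635 μm/a
  chloride contribution → 14.24 μm/a
  total first-year rate 18.88 μm/a
copper: temperature factor f = +0.126·(-5.5) = -0.6930
  sulphur-dioxide contribution → 0.09134 μm/a
  chloride contribution → 0.3264 μm/a
  ⇒ r_corr(copper) = 0.4178 μm/a
Ordering by μm/a: carbon steel (18.9) > zinc (0.838) > copper (0.418)

["carbon steel", "zinc", "copper"]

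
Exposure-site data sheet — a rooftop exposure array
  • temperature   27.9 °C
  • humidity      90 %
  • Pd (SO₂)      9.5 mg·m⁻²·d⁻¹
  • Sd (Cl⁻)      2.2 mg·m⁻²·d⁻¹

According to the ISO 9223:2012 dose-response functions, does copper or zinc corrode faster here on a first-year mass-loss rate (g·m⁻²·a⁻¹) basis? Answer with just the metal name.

copper

copper: temperature factor f = -0.080·(17.9) = -1.4320
  Pd branch = 0.0053·Pd^0.26·e^(0.059·RH+f) = 0.4599 μm/a
  Cl⁻ term: 0.01025·2.2^0.27·exp(0.036·90+0.049·27.9) = 1.271
  r_corr = 0.4599 + 1.271 = 1.731 μm/a
  mass loss = 1.731 μm/a × 8.96 g/cm³ = 15.51 g·m⁻²·a⁻¹
zinc: f(T) = -0.071·(T−10) [T>10 °C] = -1.2709
  Pd branch = 0.0129·Pd^0.44·e^(0.046·RH+f) = 0.6121 μm/a
  Sd branch = 0.0175·Sd^0.57·e^(0.008·RH+0.085·T) = 0.6037 μm/a
  sum: 0.6121 + 0.6037 → r_corr = 1.216 μm/a
  mass loss = 1.216 μm/a × 7.14 g/cm³ = 8.681 g·m⁻²·a⁻¹
Ordering by g·m⁻²·a⁻¹: copper (15.5) > zinc (8.68)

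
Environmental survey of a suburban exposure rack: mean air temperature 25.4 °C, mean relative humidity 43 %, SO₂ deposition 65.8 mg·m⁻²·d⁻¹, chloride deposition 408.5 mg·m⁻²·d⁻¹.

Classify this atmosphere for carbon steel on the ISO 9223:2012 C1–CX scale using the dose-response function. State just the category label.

C4

carbon steel: f(T) = -0.054·(T−10) [T>10 °C] = -0.8316
  SO₂ term: 1.77·65.8^0.52·exp(0.02·43-0.8316) = 16.06
  Cl⁻ term: 0.102·408.5^0.62·exp(0.033·43+0.04·25.4) = 48.42
  sum: 16.06 + 48.42 → r_corr = 64.48 μm/a
Category bounds: 50…80 μm/a bracket r_corr ⇒ C4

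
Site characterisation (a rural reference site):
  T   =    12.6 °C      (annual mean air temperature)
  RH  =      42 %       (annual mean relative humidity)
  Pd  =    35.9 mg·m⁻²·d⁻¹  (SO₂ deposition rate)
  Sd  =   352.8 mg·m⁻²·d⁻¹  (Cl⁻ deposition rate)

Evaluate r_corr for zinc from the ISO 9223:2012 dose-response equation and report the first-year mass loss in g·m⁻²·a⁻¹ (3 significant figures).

zinc: temperature factor f = -0.071·(2.6) = -0.1846
  Pd branch = 0.0129·Pd^0.44·e^(0.046·RH+f) = 0.3579 μm/a
  Cl⁻ term: 0.0175·352.8^0.57·exp(0.008·42+0.085·12.6) = 2.024
  sum: 0.3579 + 2.024 → r_corr = 2.382 μm/a
Convert to mass loss: 2.382 μm/a × 7.14 g/cm³ = 17.01 g·m⁻²·a⁻¹

r_corr = 17.0 g·m⁻²·a⁻¹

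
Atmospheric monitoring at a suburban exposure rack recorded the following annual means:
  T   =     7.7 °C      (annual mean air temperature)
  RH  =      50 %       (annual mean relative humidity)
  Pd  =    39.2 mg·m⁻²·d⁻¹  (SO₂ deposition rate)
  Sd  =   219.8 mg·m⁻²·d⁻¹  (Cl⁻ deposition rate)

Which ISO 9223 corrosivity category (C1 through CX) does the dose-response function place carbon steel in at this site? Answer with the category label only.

carbon steel: temperature factor f = +0.150·(-2.3) = -0.3450
  sulphur-dioxide contribution → 22.96 μm/a
  chloride contribution → 20.46 μm/a
  total first-year rate 43.42 μm/a
ISO 9223 Table 2 (carbon steel): 25 < 43.4 ≤ 50 μm/a ⇒ C3

C3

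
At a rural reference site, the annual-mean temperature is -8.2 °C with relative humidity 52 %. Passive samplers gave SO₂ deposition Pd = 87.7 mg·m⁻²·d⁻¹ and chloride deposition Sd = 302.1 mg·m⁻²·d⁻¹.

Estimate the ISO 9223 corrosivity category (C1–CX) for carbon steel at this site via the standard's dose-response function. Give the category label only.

carbon steel: temperature factor f = +0.150·(-18.2) = -2.7300
  SO₂ term: 1.77·87.7^0.52·exp(0.02·52-2.7300) = 3.345
  Cl⁻ term: 0.102·302.1^0.62·exp(0.033·52+0.04·-8.2) = 14.1
  sum: 3.345 + 14.1 → r_corr = 17.44 μm/a
17.4 μm/a falls in (1.3, 25] for carbon steel → category C2

C2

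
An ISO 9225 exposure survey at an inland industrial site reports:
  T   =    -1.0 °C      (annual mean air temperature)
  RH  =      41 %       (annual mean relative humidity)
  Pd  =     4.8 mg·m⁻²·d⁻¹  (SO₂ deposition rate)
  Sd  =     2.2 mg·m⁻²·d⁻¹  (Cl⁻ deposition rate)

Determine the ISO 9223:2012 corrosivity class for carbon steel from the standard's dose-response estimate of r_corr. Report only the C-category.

carbon steel: T≤10 °C ⇒ hinge +0.150·(-1.0−10) = -1.6500
  Pd branch = 1.77·Pd^0.52·e^(0.02·RH+f) = 1.745 μm/a
  Cl⁻ term: 0.102·2.2^0.62·exp(0.033·41+0.04·-1.0) = 0.6182
  r_corr = 1.745 + 0.6182 = 2.363 μm/a
ISO 9223 Table 2 (carbon steel): 1.3 < 2.36 ≤ 25 μm/a ⇒ C2

C2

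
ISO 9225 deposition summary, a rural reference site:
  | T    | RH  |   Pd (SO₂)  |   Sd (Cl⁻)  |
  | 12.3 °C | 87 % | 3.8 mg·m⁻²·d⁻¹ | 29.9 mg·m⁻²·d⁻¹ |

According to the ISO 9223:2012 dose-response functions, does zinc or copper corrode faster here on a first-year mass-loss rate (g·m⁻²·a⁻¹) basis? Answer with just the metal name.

copper

zinc: f(T) = -0.071·(T−10) [T>10 °C] = -0.1633
  Pd branch = 0.0129·Pd^0.44·e^(0.046·RH+f) = 1.079 μm/a
  Sd branch = 0.0175·Sd^0.57·e^(0.008·RH+0.085·T) = 0.6926 μm/a
  sum: 1.079 + 0.6926 → r_corr = 1.771 μm/a
  mass loss = 1.771 μm/a × 7.14 g/cm³ = 12.65 g·m⁻²·a⁻¹
copper: T>10 °C ⇒ hinge -0.080·(12.3−10) = -0.1840
  Pd branch = 0.0053·Pd^0.26·e^(0.059·RH+f) = 1.058 μm/a
  Sd branch = 0.01025·Sd^0.27·e^(0.036·RH+0.049·T) = 1.074 μm/a
  r_corr = 1.058 + 1.074 = 2.132 μm/a
  mass loss = 2.132 μm/a × 8.96 g/cm³ = 19.1 g·m⁻²·a⁻¹
Ordering by g·m⁻²·a⁻¹: copper (19.1) > zinc (12.6)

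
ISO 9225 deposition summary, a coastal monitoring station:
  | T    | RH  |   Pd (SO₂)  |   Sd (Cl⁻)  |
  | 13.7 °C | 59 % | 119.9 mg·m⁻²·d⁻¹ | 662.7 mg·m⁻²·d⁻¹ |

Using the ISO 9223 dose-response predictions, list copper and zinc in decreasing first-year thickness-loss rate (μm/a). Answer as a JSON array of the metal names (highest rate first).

copper: T>10 °C ⇒ hinge -0.080·(13.7−10) = -0.2960
  SO₂ term: 0.0053·119.9^0.26·exp(0.059·59-0.2960) = 0.4446
  Sd branch = 0.01025·Sd^0.27·e^(0.036·RH+0.049·T) = 0.9693 μm/a
  sum: 0.4446 + 0.9693 → r_corr = 1.414 μm/a
zinc: f(T) = -0.071·(T−10) [T>10 °C] = -0.2627
  SO₂ term: 0.0129·119.9^0.44·exp(0.046·59-0.2627) = 1.23
  Sd branch = 0.0175·Sd^0.57·e^(0.008·RH+0.085·T) = 3.647 μm/a
  sum: 1.23 + 3.647 → r_corr = 4.877 μm/a
Ordering by μm/a: zinc (4.88) > copper (1.41)

["zinc", "copper"]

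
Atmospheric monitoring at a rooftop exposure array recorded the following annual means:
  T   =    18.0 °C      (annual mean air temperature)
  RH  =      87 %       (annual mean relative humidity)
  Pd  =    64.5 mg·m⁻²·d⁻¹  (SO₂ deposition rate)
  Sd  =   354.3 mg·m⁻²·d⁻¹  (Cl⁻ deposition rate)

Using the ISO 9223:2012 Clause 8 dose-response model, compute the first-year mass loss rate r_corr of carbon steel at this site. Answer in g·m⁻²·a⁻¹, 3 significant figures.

carbon steel: T>10 °C ⇒ hinge -0.054·(18.0−10) = -0.4320
  sulphur-dioxide contribution → 57.15 μm/a
  chloride contribution → 140.9 μm/a
  total first-year rate 198 μm/a
Convert to mass loss: 198 μm/a × 7.85 g/cm³ = 1554 g·m⁻²·a⁻¹

r_corr = 1.55e+03 g·m⁻²·a⁻¹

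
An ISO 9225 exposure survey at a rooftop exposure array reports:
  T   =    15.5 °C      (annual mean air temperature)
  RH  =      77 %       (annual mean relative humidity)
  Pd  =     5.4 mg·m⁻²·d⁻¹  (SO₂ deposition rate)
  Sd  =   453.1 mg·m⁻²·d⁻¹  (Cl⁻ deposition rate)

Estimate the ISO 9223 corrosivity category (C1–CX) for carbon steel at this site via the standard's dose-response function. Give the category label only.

C5

carbon steel: temperature factor f = -0.054·(5.5) = -0.2970
  Pd branch = 1.77·Pd^0.52·e^(0.02·RH+f) = 14.75 μm/a
  Cl⁻ term: 0.102·453.1^0.62·exp(0.033·77+0.04·15.5) = 106.7
  r_corr = 14.75 + 106.7 = 121.5 μm/a
Category bounds: 80…200 μm/a bracket r_corr ⇒ C5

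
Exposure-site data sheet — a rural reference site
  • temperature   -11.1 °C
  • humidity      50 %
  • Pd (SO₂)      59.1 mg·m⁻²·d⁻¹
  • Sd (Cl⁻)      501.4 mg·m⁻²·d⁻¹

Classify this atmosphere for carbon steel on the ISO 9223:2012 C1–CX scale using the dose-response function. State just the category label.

C2

carbon steel: f(T) = +0.150·(T−10) [T≤10 °C] = -3.1650
  Pd branch = 1.77·Pd^0.52·e^(0.02·RH+f) = 1.694 μm/a
  Sd branch = 0.102·Sd^0.62·e^(0.033·RH+0.04·T) = 16.09 μm/a
  sum: 1.694 + 16.09 → r_corr = 17.78 μm/a
ISO 9223 Table 2 (carbon steel): 1.3 < 17.8 ≤ 25 μm/a ⇒ C2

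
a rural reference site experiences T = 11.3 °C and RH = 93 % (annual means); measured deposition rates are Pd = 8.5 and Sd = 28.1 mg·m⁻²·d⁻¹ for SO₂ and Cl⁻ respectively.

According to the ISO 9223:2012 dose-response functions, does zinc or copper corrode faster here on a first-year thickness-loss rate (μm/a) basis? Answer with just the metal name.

zinc: temperature factor f = -0.071·(1.3) = -0.0923
  Pd branch = 0.0129·Pd^0.44·e^(0.046·RH+f) = 2.175 μm/a
  Cl⁻ term: 0.0175·28.1^0.57·exp(0.008·93+0.085·11.3) = 0.6443
  sum: 2.175 + 0.6443 → r_corr = 2.819 μm/a
copper: temperature factor f = -0.080·(1.3) = -0.1040
  SO₂ term: 0.0053·8.5^0.26·exp(0.059·93-0.1040) = 2.012
  Cl⁻ term: 0.01025·28.1^0.27·exp(0.036·93+0.049·11.3) = 1.248
  sum: 2.012 + 1.248 → r_corr = 3.261 μm/a
Ordering by μm/a: copper (3.26) > zinc (2.82)

copper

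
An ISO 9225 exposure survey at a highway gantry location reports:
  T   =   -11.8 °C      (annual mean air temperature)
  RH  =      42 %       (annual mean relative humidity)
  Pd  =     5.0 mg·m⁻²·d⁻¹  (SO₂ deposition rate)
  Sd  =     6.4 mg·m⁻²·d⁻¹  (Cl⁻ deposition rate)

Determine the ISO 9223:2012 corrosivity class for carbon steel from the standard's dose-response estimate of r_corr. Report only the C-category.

carbon steel: T≤10 °C ⇒ hinge +0.150·(-11.8−10) = -3.2700
  Pd branch = 1.77·Pd^0.52·e^(0.02·RH+f) = 0.3598 μm/a
  Sd branch = 0.102·Sd^0.62·e^(0.033·RH+0.04·T) = 0.8042 μm/a
  r_corr = 0.3598 + 0.8042 = 1.164 μm/a
1.16 μm/a falls in (0, 1.3] for carbon steel → category C1

C1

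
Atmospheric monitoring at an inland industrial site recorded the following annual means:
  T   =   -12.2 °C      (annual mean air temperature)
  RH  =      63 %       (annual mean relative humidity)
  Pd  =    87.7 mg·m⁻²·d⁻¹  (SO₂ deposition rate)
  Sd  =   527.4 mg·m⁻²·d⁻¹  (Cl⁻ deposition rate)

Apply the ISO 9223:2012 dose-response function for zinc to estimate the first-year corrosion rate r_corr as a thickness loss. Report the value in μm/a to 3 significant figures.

r_corr = 1.09 μm/a

zinc: temperature factor f = +0.038·(-22.2) = -0.8436
  sulphur-dioxide contribution → 0.7206 μm/a
  chloride contribution → 0.3657 μm/a
  total first-year rate 1.086 μm/a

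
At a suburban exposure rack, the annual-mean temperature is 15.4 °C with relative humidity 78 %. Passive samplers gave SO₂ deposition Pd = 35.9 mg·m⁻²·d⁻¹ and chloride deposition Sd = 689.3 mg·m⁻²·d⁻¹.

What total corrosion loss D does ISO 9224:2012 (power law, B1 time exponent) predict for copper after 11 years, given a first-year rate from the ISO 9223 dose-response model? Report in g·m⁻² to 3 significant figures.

D(11) = 132 g·m⁻²

copper: T>10 °C ⇒ hinge -0.080·(15.4−10) = -0.4320
  Pd branch = 0.0053·Pd^0.26·e^(0.059·RH+f) = 0.8702 μm/a
  Sd branch = 0.01025·Sd^0.27·e^(0.036·RH+0.049·T) = 2.11 μm/a
  sum: 0.8702 + 2.11 → r_corr = 2.98 μm/a
Long-term exponent b (ISO 9224 Table 2, B1) = 0.667
  D(11) = 2.98 × 11^0.667 = 2.98 × 4.95 = 14.75 μm
  Mass loss = 14.75 μm × 8.96 g/cm³ = 132.2 g·m⁻²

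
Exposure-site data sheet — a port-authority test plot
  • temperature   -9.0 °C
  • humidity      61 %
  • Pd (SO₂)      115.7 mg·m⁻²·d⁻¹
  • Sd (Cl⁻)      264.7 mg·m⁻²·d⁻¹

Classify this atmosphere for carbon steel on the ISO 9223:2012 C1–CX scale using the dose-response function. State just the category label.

C2

carbon steel: temperature factor f = +0.150·(-19.0) = -2.8500
  SO₂ term: 1.77·115.7^0.52·exp(0.02·61-2.8500) = 4.102
  Cl⁻ term: 0.102·264.7^0.62·exp(0.033·61+0.04·-9.0) = 16.93
  sum: 4.102 + 16.93 → r_corr = 21.03 μm/a
21 μm/a falls in (1.3, 25] for carbon steel → category C2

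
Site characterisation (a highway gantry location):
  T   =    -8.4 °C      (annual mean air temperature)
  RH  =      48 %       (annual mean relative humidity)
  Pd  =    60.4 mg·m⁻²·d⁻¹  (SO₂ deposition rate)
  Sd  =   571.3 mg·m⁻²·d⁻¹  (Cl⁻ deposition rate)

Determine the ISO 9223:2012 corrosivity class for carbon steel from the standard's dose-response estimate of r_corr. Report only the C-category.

C2

carbon steel: f(T) = +0.150·(T−10) [T≤10 °C] = -2.7600
  sulphur-dioxide contribution → 2.468 μm/a
  chloride contribution → 18.19 μm/a
  ⇒ r_corr(carbon steel) = 20.66 μm/a
Category bounds: 1.3…25 μm/a bracket r_corr ⇒ C2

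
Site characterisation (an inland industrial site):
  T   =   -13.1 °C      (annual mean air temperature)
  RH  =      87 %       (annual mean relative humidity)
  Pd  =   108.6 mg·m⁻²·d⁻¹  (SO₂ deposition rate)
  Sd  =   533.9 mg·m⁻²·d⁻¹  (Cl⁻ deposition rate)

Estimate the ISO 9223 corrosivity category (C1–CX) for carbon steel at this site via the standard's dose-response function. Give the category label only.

C4

carbon steel: T≤10 °C ⇒ hinge +0.150·(-13.1−10) = -3.4650
  Pd branch = 1.77·Pd^0.52·e^(0.02·RH+f) = 3.609 μm/a
  Cl⁻ term: 0.102·533.9^0.62·exp(0.033·87+0.04·-13.1) = 52.35
  sum: 3.609 + 52.35 → r_corr = 55.96 μm/a
Category bounds: 50…80 μm/a bracket r_corr ⇒ C4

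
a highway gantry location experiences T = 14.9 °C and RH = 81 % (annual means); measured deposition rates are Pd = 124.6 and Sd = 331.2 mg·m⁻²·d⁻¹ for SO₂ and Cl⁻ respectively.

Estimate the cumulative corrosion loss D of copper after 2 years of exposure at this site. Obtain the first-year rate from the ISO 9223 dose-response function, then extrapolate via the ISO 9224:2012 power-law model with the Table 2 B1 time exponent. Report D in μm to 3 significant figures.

D(2) = 5.36 μm

copper: T>10 °C ⇒ hinge -0.080·(14.9−10) = -0.3920
  Pd branch = 0.0053·Pd^0.26·e^(0.059·RH+f) = 1.494 μm/a
  Cl⁻ term: 0.01025·331.2^0.27·exp(0.036·81+0.049·14.9) = 1.882
  r_corr = 1.494 + 1.882 = 3.376 μm/a
ISO 9224: D(t) = r_corr · t^b with b = 0.667 (copper, B1)
  D(2) = 3.376 × 2^0.667 = 3.376 × 1.588 = 5.36 μm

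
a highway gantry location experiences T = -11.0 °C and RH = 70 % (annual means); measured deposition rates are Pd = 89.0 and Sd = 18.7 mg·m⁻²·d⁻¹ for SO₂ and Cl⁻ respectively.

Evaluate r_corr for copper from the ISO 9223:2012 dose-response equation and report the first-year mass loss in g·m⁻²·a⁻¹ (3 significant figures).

r_corr = 2.14 g·m⁻²·a⁻¹

copper: temperature factor f = +0.126·(-21.0) = -2.6460
  Pd branch = 0.0053·Pd^0.26·e^(0.059·RH+f) = 0.07509 μm/a
  Cl⁻ term: 0.01025·18.7^0.27·exp(0.036·70+0.049·-11.0) = 0.1639
  r_corr = 0.07509 + 0.1639 = 0.2389 μm/a
Convert to mass loss: 0.2389 μm/a × 8.96 g/cm³ = 2.141 g·m⁻²·a⁻¹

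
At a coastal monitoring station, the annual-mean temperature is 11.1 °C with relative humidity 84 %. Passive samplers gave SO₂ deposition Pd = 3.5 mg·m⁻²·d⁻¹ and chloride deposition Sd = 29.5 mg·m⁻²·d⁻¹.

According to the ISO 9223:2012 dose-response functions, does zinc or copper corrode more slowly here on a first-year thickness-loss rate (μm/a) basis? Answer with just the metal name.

zinc: temperature factor f = -0.071·(1.1) = -0.0781
  sulphur-dioxide contribution → 0.9867 μm/a
  chloride contribution → 0.606 μm/a
  total first-year rate 1.593 μm/a
copper: f(T) = -0.080·(T−10) [T>10 °C] = -0.0880
  sulphur-dioxide contribution → 0.9547 μm/a
  chloride contribution → 0.9059 μm/a
  total first-year rate 1.861 μm/a
Ordering by μm/a: copper (1.86) > zinc (1.59)

zinc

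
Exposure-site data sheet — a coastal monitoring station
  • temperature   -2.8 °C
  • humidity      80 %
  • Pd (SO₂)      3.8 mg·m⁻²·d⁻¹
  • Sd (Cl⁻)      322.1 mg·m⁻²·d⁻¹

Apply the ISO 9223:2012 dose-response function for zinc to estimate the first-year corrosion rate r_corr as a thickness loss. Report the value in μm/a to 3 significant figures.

zinc: f(T) = +0.038·(T−10) [T≤10 °C] = -0.4864
  Pd branch = 0.0129·Pd^0.44·e^(0.046·RH+f) = 0.5658 μm/a
  Sd branch = 0.0175·Sd^0.57·e^(0.008·RH+0.085·T) = 0.7034 μm/a
  sum: 0.5658 + 0.7034 → r_corr = 1.269 μm/a

r_corr = 1.27 μm/a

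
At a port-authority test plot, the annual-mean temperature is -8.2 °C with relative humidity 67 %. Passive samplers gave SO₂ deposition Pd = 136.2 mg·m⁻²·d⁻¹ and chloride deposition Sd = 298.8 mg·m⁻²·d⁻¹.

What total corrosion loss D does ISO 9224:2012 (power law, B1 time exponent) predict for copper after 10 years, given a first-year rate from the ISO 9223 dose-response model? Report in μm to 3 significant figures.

copper: f(T) = +0.126·(T−10) [T≤10 °C] = -2.2932
  SO₂ term: 0.0053·136.2^0.26·exp(0.059·67-2.2932) = 0.1
  Sd branch = 0.01025·Sd^0.27·e^(0.036·RH+0.049·T) = 0.3565 μm/a
  sum: 0.1 + 0.3565 → r_corr = 0.4565 μm/a
Power-law: D(10) = r_corr · 10^0.667
  D(10) = 0.4565 × 10^0.667 = 0.4565 × 4.645 = 2.121 μm

D(10) = 2.12 μm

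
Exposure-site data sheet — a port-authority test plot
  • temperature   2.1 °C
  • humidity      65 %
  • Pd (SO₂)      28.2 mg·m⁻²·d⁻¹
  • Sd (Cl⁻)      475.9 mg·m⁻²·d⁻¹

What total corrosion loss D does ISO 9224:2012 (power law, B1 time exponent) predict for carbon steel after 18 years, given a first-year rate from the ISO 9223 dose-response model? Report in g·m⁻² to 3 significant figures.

carbon steel: f(T) = +0.150·(T−10) [T≤10 °C] = -1.1850
  sulphur-dioxide contribution → 11.27 μm/a
  chloride contribution → 43.32 μm/a
  total first-year rate 54.59 μm/a
Long-term exponent b (ISO 9224 Table 2, B1) = 0.523
  D(18) = 54.59 × 18^0.523 = 54.59 × 4.534 = 247.5 μm
  Mass loss = 247.5 μm × 7.85 g/cm³ = 1943 g·m⁻²

D(18) = 1.94e+03 g·m⁻²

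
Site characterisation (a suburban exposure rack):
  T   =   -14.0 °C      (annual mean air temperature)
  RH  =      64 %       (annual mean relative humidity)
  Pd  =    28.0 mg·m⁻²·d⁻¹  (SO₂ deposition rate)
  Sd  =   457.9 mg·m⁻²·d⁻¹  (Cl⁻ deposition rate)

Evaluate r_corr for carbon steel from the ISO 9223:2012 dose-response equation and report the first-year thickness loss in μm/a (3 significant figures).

r_corr = 22.5 μm/a

carbon steel: T≤10 °C ⇒ hinge +0.150·(-14.0−10) = -3.6000
  sulphur-dioxide contribution → 0.9839 μm/a
  chloride contribution → 21.49 μm/a
  total first-year rate 22.48 μm/a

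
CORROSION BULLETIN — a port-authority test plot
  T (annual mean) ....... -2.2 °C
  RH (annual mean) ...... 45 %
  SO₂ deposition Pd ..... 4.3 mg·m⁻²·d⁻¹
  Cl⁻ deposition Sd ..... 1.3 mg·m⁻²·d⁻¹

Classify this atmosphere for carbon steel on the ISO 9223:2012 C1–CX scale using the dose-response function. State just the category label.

carbon steel: temperature factor f = +0.150·(-12.2) = -1.8300
  Pd branch = 1.77·Pd^0.52·e^(0.02·RH+f) = 1.491 μm/a
  Cl⁻ term: 0.102·1.3^0.62·exp(0.033·45+0.04·-2.2) = 0.4852
  sum: 1.491 + 0.4852 → r_corr = 1.976 μm/a
ISO 9223 Table 2 (carbon steel): 1.3 < 1.98 ≤ 25 μm/a ⇒ C2

C2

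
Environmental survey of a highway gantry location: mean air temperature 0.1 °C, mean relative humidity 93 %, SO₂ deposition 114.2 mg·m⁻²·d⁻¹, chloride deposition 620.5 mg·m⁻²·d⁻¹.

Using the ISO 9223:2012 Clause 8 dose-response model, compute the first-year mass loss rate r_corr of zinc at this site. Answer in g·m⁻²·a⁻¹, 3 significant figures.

r_corr = 47.0 g·m⁻²·a⁻¹

zinc: T≤10 °C ⇒ hinge +0.038·(0.1−10) = -0.3762
  SO₂ term: 0.0129·114.2^0.44·exp(0.046·93-0.3762) = 5.134
  Cl⁻ term: 0.0175·620.5^0.57·exp(0.008·93+0.085·0.1) = 1.451
  r_corr = 5.134 + 1.451 = 6.586 μm/a
Convert to mass loss: 6.586 μm/a × 7.14 g/cm³ = 47.02 g·m⁻²·a⁻¹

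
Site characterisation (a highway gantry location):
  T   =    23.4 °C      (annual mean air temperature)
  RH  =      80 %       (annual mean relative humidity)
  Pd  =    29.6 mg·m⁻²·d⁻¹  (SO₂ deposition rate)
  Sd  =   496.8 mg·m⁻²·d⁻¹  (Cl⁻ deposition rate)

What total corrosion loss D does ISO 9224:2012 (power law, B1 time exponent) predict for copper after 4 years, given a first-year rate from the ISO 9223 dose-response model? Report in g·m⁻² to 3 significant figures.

copper: temperature factor f = -0.080·(13.4) = -1.0720
  sulphur-dioxide contribution → 0.491 μm/a
  chloride contribution → 3.072 μm/a
  ⇒ r_corr(copper) = 3.563 μm/a
Long-term exponent b (ISO 9224 Table 2, B1) = 0.667
  D(4) = 3.563 × 4^0.667 = 3.563 × 2.521 = 8.982 μm
  Mass loss = 8.982 μm × 8.96 g/cm³ = 80.48 g·m⁻²

D(4) = 80.5 g·m⁻²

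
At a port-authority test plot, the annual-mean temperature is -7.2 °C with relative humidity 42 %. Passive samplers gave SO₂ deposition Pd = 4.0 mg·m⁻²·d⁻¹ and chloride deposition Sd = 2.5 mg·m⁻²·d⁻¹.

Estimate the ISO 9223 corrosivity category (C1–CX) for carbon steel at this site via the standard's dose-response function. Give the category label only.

carbon steel: temperature factor f = +0.150·(-17.2) = -2.5800
  Pd branch = 1.77·Pd^0.52·e^(0.02·RH+f) = 0.6388 μm/a
  Cl⁻ term: 0.102·2.5^0.62·exp(0.033·42+0.04·-7.2) = 0.5397
  r_corr = 0.6388 + 0.5397 = 1.179 μm/a
1.18 μm/a falls in (0, 1.3] for carbon steel → category C1

C1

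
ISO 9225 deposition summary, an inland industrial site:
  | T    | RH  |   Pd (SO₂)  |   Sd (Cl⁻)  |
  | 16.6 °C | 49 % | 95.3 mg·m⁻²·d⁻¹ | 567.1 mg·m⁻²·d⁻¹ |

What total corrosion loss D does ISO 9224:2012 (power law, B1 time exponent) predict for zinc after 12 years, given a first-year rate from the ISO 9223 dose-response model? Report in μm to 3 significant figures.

zinc: f(T) = -0.071·(T−10) [T>10 °C] = -0.4686
  SO₂ term: 0.0129·95.3^0.44·exp(0.046·49-0.4686) = 0.5712
  Cl⁻ term: 0.0175·567.1^0.57·exp(0.008·49+0.085·16.6) = 3.941
  sum: 0.5712 + 3.941 → r_corr = 4.513 μm/a
Long-term exponent b (ISO 9224 Table 2, B1) = 0.813
  D(12) = 4.513 × 12^0.813 = 4.513 × 7.54 = 34.03 μm

D(12) = 34.0 μm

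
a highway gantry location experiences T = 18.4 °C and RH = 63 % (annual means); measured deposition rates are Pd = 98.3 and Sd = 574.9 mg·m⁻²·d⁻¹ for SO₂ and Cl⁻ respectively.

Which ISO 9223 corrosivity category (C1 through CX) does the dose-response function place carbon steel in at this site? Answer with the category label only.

C5

carbon steel: f(T) = -0.054·(T−10) [T>10 °C] = -0.4536
  SO₂ term: 1.77·98.3^0.52·exp(0.02·63-0.4536) = 43.08
  Sd branch = 0.102·Sd^0.62·e^(0.033·RH+0.04·T) = 87.52 μm/a
  sum: 43.08 + 87.52 → r_corr = 130.6 μm/a
131 μm/a falls in (80, 200] for carbon steel → category C5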